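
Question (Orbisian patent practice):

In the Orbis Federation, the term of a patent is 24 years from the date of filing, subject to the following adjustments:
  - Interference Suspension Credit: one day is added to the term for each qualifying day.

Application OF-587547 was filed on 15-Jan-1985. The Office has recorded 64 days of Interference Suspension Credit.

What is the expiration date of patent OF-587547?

Base term: filing date + 24 years → 15 January 2009.
Interference Suspension Credit: +64 days → 20 March 2009.

March 20, 2009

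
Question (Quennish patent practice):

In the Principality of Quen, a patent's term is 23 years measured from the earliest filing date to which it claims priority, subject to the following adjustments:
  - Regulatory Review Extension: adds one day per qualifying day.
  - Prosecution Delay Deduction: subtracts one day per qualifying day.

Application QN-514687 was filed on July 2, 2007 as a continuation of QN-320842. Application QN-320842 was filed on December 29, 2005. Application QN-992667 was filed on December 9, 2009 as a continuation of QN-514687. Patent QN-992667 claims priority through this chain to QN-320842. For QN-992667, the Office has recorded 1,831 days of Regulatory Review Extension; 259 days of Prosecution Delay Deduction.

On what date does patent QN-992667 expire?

Earliest priority filing: 29 December 2005.
Base term: 29 December 2005 + 23 years → 29 December 2028.
Regulatory Review Extension: +1831 days → 3 January 2034.
Prosecution Delay Deduction: −259 days → 19 April 2033.

2033-04-19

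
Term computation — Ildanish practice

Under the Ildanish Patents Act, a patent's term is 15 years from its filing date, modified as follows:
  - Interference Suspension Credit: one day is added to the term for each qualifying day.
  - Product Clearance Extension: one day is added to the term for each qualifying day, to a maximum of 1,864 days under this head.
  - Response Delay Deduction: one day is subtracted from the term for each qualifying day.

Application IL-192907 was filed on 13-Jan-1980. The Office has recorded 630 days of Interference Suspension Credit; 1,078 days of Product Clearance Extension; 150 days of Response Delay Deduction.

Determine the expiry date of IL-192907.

1999-04-20

Base term: filing date + 15 years → 13 January 1995.
Interference Suspension Credit: +630 days → 4 October 1996.
Product Clearance Extension: 1078 days (within the 1864-day cap) → +1078 days → 17 September 1999.
Response Delay Deduction: −150 days → 20 April 1999.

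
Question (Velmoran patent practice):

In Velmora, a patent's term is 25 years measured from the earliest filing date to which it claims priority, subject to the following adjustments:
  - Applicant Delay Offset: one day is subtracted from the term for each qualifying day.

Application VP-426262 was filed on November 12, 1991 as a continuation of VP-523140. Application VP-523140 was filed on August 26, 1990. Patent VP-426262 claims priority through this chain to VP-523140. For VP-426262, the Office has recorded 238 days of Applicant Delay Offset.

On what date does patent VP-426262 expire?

2014-12-31

Earliest priority filing: 26 August 1990.
Base term: 26 August 1990 + 25 years → 26 August 2015.
Applicant Delay Offset: −238 days → 31 December 2014.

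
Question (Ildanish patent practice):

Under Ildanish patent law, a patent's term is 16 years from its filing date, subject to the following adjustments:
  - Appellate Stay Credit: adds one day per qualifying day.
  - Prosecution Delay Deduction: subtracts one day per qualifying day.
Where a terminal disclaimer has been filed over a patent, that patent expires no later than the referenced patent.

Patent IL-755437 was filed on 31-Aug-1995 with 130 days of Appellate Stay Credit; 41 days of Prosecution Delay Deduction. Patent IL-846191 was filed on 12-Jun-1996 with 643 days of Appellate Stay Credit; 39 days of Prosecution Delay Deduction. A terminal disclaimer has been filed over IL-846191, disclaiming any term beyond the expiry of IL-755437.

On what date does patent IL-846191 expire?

Natural term of IL-846191:
  Base: filing + 16 years → 12 June 2012.
  Appellate Stay Credit: +643 days → 17 March 2014.
  Prosecution Delay Deduction: −39 days → 6 February 2014.
Expiry of referenced patent IL-755437:
  Base: filing + 16 years → 31 August 2011.
  Appellate Stay Credit: +130 days → 8 January 2012.
  Prosecution Delay Deduction: −41 days → 28 November 2011.
Terminal disclaimer: IL-846191 expires on the earlier of 6 February 2014 and 28 November 2011.

November 28, 2011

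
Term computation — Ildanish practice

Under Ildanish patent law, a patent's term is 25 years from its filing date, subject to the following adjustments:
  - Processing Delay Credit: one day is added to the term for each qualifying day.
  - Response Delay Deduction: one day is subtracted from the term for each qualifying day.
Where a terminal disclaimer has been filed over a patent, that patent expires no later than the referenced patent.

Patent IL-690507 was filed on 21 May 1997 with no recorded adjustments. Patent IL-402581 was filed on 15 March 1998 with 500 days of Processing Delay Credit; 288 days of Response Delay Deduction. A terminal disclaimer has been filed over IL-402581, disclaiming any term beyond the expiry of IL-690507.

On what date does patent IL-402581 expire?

Natural term of IL-402581:
  Base: filing + 25 years → 15 March 2023.
  Processing Delay Credit: +500 days → 27 July 2024.
  Response Delay Deduction: −288 days → 13 October 2023.
Expiry of referenced patent IL-690507:
  Base: filing + 25 years → 21 May 2022.
Terminal disclaimer: IL-402581 expires on the earlier of 13 October 2023 and 21 May 2022.

2022-05-21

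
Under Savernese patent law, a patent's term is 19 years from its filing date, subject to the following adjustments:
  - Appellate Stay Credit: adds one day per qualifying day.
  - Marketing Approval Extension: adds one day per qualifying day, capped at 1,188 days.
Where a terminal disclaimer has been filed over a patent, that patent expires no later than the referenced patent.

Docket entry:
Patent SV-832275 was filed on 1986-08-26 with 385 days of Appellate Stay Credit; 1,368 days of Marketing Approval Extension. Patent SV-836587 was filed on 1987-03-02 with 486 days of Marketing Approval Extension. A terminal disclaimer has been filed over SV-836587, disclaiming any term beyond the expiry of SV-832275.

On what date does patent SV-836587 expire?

2007-07-01

Natural term of SV-836587:
  Base: filing + 19 years → 2 March 2006.
  Marketing Approval Extension: 486 days (within the 1188-day cap) → +486 days → 1 July 2007.
Expiry of referenced patent SV-832275:
  Base: filing + 19 years → 26 August 2005.
  Appellate Stay Credit: +385 days → 15 September 2006.
  Marketing Approval Extension: 1368 days claimed exceeds the 1188-day cap, so +1188 days → 16 December 2009.
Terminal disclaimer: SV-836587 expires on the earlier of 1 July 2007 and 16 December 2009.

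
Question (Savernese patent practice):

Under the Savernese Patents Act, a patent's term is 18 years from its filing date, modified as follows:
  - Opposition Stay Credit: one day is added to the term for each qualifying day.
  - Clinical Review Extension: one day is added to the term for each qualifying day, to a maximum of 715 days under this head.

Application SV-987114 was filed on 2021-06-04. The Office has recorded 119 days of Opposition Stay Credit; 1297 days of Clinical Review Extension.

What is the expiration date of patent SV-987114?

2041-09-15

Base term: filing date + 18 years → 4 June 2039.
Opposition Stay Credit: +119 days → 1 October 2039.
Clinical Review Extension: 1297 days claimed exceeds the 715-day cap, so +715 days → 15 September 2041.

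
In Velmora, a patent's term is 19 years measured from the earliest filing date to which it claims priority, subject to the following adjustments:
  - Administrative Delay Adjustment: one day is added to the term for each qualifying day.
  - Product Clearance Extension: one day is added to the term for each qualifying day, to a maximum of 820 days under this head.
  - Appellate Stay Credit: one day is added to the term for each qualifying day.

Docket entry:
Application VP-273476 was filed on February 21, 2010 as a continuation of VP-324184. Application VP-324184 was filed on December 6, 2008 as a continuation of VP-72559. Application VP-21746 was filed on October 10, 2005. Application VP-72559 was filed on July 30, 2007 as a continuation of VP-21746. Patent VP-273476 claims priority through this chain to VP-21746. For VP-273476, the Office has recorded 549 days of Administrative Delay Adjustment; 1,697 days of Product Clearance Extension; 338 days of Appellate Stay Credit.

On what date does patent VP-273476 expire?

Earliest priority filing: 10 October 2005.
Base term: 10 October 2005 + 19 years → 10 October 2024.
Administrative Delay Adjustment: +549 days → 12 April 2026.
Product Clearance Extension: 1697 days claimed exceeds the 820-day cap, so +820 days → 10 July 2028.
Appellate Stay Credit: +338 days → 13 June 2029.

2029-06-13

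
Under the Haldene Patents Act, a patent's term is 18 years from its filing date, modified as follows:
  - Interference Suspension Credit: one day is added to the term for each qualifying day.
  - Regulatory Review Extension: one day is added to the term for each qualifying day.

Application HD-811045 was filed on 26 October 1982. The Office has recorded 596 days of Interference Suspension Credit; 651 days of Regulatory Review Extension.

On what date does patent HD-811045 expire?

Base term: filing date + 18 years → 26 October 2000.
Interference Suspension Credit: +596 days → 14 June 2002.
Regulatory Review Extension: +651 days → 26 March 2004.

March 26, 2004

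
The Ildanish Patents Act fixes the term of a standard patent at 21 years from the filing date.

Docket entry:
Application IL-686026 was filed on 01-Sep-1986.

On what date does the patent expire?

2007-09-01

Filing date + 21 years → 1 September 2007.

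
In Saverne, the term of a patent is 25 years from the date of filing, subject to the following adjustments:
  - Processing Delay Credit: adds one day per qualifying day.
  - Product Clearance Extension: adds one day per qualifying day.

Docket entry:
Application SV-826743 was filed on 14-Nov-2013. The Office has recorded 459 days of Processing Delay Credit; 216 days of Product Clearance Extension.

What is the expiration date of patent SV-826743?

Base term: filing date + 25 years → 14 November 2038.
Processing Delay Credit: +459 days → 16 February 2040.
Product Clearance Extension: +216 days → 19 September 2040.

September 19, 2040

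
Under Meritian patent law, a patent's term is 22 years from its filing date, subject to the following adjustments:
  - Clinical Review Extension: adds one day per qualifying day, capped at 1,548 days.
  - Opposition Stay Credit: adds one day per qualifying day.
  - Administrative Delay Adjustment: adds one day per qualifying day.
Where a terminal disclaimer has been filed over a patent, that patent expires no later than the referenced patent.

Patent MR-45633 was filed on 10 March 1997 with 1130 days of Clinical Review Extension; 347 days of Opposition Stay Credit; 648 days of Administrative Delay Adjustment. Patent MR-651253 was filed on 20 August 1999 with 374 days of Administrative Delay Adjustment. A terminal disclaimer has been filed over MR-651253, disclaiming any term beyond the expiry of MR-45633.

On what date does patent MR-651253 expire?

Natural term of MR-651253:
  Base: filing + 22 years → 20 August 2021.
  Administrative Delay Adjustment: +374 days → 29 August 2022.
Expiry of referenced patent MR-45633:
  Base: filing + 22 years → 10 March 2019.
  Clinical Review Extension: 1130 days (within the 1548-day cap) → +1130 days → 13 April 2022.
  Opposition Stay Credit: +347 days → 26 March 2023.
  Administrative Delay Adjustment: +648 days → 2 January 2025.
Terminal disclaimer: MR-651253 expires on the earlier of 29 August 2022 and 2 January 2025.

August 29, 2022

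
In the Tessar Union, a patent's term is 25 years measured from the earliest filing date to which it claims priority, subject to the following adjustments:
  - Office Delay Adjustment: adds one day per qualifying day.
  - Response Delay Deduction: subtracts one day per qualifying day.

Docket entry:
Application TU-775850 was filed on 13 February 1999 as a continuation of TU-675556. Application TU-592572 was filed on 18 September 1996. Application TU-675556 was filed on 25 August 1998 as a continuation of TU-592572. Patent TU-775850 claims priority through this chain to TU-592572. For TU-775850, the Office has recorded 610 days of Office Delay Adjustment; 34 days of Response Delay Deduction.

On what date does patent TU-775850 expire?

April 17, 2023

Earliest priority filing: 18 September 1996.
Base term: 18 September 1996 + 25 years → 18 September 2021.
Office Delay Adjustment: +610 days → 21 May 2023.
Response Delay Deduction: −34 days → 17 April 2023.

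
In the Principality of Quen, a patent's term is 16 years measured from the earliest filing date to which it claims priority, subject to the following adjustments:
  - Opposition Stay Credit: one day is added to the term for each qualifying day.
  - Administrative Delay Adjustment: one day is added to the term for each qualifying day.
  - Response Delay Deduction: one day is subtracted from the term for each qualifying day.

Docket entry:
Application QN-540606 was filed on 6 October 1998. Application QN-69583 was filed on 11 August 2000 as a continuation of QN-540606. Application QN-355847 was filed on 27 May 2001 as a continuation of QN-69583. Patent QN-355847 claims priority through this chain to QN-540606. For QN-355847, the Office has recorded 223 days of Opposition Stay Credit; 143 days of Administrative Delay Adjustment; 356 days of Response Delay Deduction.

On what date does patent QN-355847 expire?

October 16, 2014

Earliest priority filing: 6 October 1998.
Base term: 6 October 1998 + 16 years → 6 October 2014.
Opposition Stay Credit: +223 days → 17 May 2015.
Administrative Delay Adjustment: +143 days → 7 October 2015.
Response Delay Deduction: −356 days → 16 October 2014.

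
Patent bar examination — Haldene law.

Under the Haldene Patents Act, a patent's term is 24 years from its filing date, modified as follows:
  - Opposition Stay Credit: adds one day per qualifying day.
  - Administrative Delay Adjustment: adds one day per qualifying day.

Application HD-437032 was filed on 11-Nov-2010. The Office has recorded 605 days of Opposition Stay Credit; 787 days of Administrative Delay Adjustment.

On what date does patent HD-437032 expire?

Base term: filing date + 24 years → 11 November 2034.
Opposition Stay Credit: +605 days → 8 July 2036.
Administrative Delay Adjustment: +787 days → 3 September 2038.

2038-09-03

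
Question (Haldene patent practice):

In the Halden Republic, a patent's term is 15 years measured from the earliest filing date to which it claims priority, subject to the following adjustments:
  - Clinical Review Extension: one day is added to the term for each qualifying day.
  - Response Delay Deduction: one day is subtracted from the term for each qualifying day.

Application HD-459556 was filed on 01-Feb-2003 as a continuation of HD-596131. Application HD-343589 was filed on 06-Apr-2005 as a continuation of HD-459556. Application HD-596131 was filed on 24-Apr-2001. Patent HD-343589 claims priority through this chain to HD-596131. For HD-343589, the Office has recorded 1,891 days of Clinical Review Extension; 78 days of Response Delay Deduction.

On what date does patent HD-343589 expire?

April 11, 2021

Earliest priority filing: 24 April 2001.
Base term: 24 April 2001 + 15 years → 24 April 2016.
Clinical Review Extension: +1891 days → 28 June 2021.
Response Delay Deduction: −78 days → 11 April 2021.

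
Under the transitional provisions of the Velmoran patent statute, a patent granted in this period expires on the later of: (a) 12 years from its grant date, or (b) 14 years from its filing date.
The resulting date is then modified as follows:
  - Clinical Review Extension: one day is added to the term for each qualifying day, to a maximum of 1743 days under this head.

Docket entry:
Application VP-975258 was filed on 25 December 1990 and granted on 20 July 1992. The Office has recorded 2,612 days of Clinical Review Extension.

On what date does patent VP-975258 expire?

(a) grant + 12 years → 20 July 2004.
(b) filing + 14 years → 25 December 2004.
Later of the two: 25 December 2004.
Clinical Review Extension: 2612 days claimed exceeds the 1743-day cap, so +1743 days → 3 October 2009.

2009-10-03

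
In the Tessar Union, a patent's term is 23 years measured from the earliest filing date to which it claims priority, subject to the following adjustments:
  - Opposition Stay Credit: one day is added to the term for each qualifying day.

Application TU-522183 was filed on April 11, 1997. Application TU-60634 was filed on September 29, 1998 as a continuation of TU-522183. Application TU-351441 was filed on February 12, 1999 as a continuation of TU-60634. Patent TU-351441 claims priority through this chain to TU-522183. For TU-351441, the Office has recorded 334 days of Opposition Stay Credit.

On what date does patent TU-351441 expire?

March 11, 2021

Earliest priority filing: 11 April 1997.
Base term: 11 April 1997 + 23 years → 11 April 2020.
Opposition Stay Credit: +334 days → 11 March 2021.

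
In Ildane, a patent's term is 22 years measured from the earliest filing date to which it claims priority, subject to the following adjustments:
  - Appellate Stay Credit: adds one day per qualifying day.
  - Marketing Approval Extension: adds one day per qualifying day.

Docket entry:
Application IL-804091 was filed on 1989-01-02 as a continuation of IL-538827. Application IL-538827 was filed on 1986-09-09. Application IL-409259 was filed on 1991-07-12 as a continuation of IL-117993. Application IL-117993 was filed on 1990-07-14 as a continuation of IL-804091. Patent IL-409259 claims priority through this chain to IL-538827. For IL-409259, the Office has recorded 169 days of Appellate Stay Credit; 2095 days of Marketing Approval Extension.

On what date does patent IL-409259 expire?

November 21, 2014

Earliest priority filing: 9 September 1986.
Base term: 9 September 1986 + 22 years → 9 September 2008.
Appellate Stay Credit: +169 days → 25 February 2009.
Marketing Approval Extension: +2095 days → 21 November 2014.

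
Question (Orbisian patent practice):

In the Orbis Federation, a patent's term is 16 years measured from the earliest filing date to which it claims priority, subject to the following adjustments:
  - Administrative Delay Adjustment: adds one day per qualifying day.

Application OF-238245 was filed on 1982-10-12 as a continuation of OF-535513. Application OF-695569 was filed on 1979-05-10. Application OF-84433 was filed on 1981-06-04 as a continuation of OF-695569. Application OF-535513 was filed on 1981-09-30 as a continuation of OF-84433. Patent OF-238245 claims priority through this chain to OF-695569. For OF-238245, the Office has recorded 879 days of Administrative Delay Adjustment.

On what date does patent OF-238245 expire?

1997-10-05

Earliest priority filing: 10 May 1979.
Base term: 10 May 1979 + 16 years → 10 May 1995.
Administrative Delay Adjustment: +879 days → 5 October 1997.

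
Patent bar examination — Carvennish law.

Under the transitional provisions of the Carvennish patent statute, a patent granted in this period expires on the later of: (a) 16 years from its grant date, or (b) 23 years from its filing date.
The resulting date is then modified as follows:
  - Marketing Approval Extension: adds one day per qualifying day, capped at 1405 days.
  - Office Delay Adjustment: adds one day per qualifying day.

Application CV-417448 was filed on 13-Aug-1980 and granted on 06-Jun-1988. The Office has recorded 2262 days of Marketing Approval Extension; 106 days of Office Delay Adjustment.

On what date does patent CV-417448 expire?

(a) grant + 16 years → 6 June 2004.
(b) filing + 23 years → 13 August 2003.
Later of the two: 6 June 2004.
Marketing Approval Extension: 2262 days claimed exceeds the 1405-day cap, so +1405 days → 11 April 2008.
Office Delay Adjustment: +106 days → 26 July 2008.

2008-07-26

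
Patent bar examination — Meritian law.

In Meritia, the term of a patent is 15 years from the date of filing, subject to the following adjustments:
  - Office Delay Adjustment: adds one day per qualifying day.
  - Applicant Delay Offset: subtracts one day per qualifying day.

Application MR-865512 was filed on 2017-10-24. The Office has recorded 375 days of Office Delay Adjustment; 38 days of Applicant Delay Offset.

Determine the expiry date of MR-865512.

Base term: filing date + 15 years → 24 October 2032.
Office Delay Adjustment: +375 days → 3 November 2033.
Applicant Delay Offset: −38 days → 26 September 2033.

September 26, 2033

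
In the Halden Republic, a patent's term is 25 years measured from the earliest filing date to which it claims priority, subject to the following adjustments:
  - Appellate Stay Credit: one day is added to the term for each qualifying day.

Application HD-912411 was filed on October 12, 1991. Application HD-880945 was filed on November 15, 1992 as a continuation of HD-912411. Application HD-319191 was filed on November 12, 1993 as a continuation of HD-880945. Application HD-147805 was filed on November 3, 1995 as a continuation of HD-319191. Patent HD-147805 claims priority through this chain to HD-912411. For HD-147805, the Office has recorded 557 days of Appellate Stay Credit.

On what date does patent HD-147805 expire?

April 22, 2018

Earliest priority filing: 12 October 1991.
Base term: 12 October 1991 + 25 years → 12 October 2016.
Appellate Stay Credit: +557 days → 22 April 2018.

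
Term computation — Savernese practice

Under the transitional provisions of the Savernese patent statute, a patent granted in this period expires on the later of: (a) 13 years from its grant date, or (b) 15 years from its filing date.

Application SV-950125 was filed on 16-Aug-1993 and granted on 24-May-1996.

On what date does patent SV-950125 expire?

2009-05-24

(a) grant + 13 years → 24 May 2009.
(b) filing + 15 years → 16 August 2008.
Later of the two: 24 May 2009.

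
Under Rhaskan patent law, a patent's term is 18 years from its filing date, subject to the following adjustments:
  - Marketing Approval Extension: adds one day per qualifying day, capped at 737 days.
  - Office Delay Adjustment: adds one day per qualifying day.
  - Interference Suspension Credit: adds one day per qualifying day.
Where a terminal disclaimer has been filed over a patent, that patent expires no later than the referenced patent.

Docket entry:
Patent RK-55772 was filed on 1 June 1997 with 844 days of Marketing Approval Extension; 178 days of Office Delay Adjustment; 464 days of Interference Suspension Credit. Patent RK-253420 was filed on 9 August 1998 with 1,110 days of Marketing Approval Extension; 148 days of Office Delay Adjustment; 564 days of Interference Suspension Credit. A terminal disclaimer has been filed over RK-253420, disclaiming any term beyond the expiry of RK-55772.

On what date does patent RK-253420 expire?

2019-03-11

Natural term of RK-253420:
  Base: filing + 18 years → 9 August 2016.
  Marketing Approval Extension: 1110 days claimed exceeds the 737-day cap, so +737 days → 16 August 2018.
  Office Delay Adjustment: +148 days → 11 January 2019.
  Interference Suspension Credit: +564 days → 28 July 2020.
Expiry of referenced patent RK-55772:
  Base: filing + 18 years → 1 June 2015.
  Marketing Approval Extension: 844 days claimed exceeds the 737-day cap, so +737 days → 7 June 2017.
  Office Delay Adjustment: +178 days → 2 December 2017.
  Interference Suspension Credit: +464 days → 11 March 2019.
Terminal disclaimer: RK-253420 expires on the earlier of 28 July 2020 and 11 March 2019.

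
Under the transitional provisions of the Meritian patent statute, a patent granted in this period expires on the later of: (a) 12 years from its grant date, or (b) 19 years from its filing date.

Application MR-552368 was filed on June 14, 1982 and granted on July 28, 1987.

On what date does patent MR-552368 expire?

(a) grant + 12 years → 28 July 1999.
(b) filing + 19 years → 14 June 2001.
Later of the two: 14 June 2001.

2001-06-14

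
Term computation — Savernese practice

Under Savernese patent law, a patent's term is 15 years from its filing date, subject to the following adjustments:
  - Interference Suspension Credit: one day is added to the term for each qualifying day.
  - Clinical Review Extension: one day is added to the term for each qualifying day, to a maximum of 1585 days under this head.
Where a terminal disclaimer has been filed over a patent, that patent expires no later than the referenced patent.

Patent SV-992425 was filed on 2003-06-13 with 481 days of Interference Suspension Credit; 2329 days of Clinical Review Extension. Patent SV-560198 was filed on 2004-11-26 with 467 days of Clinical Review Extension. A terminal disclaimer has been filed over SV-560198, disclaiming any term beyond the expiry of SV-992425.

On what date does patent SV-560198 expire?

2021-03-07

Natural term of SV-560198:
  Base: filing + 15 years → 26 November 2019.
  Clinical Review Extension: 467 days (within the 1585-day cap) → +467 days → 7 March 2021.
Expiry of referenced patent SV-992425:
  Base: filing + 15 years → 13 June 2018.
  Interference Suspension Credit: +481 days → 7 October 2019.
  Clinical Review Extension: 2329 days claimed exceeds the 1585-day cap, so +1585 days → 8 February 2024.
Terminal disclaimer: SV-560198 expires on the earlier of 7 March 2021 and 8 February 2024.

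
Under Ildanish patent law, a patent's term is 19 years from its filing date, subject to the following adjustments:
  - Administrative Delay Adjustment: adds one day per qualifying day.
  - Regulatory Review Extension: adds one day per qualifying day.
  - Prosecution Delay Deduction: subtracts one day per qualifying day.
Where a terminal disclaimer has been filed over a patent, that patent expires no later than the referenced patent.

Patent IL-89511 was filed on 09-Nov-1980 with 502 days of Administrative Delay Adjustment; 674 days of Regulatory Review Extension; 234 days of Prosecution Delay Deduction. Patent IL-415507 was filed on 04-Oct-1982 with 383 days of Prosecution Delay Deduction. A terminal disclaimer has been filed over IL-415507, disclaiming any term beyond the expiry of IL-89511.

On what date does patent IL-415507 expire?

September 16, 2000

Natural term of IL-415507:
  Base: filing + 19 years → 4 October 2001.
  Prosecution Delay Deduction: −383 days → 16 September 2000.
Expiry of referenced patent IL-89511:
  Base: filing + 19 years → 9 November 1999.
  Administrative Delay Adjustment: +502 days → 25 March 2001.
  Regulatory Review Extension: +674 days → 28 January 2003.
  Prosecution Delay Deduction: −234 days → 8 June 2002.
Terminal disclaimer: IL-415507 expires on the earlier of 16 September 2000 and 8 June 2002.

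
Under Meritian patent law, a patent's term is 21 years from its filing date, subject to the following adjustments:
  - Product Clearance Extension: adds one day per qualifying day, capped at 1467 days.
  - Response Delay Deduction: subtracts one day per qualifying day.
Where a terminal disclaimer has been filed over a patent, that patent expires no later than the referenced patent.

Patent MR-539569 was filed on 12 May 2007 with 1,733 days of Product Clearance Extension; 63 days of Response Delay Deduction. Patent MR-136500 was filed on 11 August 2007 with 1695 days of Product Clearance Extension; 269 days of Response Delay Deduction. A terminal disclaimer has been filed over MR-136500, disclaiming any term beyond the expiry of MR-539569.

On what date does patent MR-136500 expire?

Natural term of MR-136500:
  Base: filing + 21 years → 11 August 2028.
  Product Clearance Extension: 1695 days claimed exceeds the 1467-day cap, so +1467 days → 17 August 2032.
  Response Delay Deduction: −269 days → 22 November 2031.
Expiry of referenced patent MR-539569:
  Base: filing + 21 years → 12 May 2028.
  Product Clearance Extension: 1733 days claimed exceeds the 1467-day cap, so +1467 days → 18 May 2032.
  Response Delay Deduction: −63 days → 16 March 2032.
Terminal disclaimer: MR-136500 expires on the earlier of 22 November 2031 and 16 March 2032.

November 22, 2031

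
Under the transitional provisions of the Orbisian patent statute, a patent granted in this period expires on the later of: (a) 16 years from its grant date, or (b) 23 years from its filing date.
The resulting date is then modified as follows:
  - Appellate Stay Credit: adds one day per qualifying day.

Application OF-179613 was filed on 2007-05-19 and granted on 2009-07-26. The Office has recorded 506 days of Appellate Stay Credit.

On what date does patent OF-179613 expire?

2031-10-07

(a) grant + 16 years → 26 July 2025.
(b) filing + 23 years → 19 May 2030.
Later of the two: 19 May 2030.
Appellate Stay Credit: +506 days → 7 October 2031.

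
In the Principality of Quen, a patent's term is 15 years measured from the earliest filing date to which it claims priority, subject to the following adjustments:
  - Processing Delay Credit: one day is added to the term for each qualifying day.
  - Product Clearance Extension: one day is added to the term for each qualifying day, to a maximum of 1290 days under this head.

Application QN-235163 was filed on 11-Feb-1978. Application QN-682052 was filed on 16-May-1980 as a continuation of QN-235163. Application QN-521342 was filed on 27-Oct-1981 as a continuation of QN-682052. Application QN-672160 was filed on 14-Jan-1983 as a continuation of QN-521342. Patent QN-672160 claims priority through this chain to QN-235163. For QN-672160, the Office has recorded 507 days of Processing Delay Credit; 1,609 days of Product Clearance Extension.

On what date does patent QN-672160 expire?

Earliest priority filing: 11 February 1978.
Base term: 11 February 1978 + 15 years → 11 February 1993.
Processing Delay Credit: +507 days → 3 July 1994.
Product Clearance Extension: 1609 days claimed exceeds the 1290-day cap, so +1290 days → 13 January 1998.

January 13, 1998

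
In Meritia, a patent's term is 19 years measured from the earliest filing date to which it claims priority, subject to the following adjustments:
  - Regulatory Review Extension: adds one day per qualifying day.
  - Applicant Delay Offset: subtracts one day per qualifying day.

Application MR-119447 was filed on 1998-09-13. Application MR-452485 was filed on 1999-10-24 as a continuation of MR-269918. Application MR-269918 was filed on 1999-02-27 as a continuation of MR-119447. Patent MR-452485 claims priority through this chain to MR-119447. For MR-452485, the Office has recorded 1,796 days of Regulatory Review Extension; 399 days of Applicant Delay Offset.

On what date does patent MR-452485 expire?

July 11, 2021

Earliest priority filing: 13 September 1998.
Base term: 13 September 1998 + 19 years → 13 September 2017.
Regulatory Review Extension: +1796 days → 14 August 2022.
Applicant Delay Offset: −399 days → 11 July 2021.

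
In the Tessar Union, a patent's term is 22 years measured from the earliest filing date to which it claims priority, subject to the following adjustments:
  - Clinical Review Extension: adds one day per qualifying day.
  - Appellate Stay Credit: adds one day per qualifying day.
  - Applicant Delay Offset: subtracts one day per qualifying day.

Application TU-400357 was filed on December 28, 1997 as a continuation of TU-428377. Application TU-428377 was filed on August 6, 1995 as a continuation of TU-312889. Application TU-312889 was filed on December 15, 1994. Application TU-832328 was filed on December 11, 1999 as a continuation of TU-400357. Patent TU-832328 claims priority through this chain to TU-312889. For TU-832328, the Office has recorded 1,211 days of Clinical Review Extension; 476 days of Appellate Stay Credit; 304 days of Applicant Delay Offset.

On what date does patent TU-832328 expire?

September 28, 2020

Earliest priority filing: 15 December 1994.
Base term: 15 December 1994 + 22 years → 15 December 2016.
Clinical Review Extension: +1211 days → 9 April 2020.
Appellate Stay Credit: +476 days → 29 July 2021.
Applicant Delay Offset: −304 days → 28 September 2020.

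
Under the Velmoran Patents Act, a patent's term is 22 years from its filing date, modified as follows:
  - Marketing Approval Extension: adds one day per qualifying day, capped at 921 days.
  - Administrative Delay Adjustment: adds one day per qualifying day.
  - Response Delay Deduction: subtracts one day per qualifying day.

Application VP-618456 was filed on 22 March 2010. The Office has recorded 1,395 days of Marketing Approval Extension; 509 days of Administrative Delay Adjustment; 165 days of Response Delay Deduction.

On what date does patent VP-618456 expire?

2035-09-08

Base term: filing date + 22 years → 22 March 2032.
Marketing Approval Extension: 1395 days claimed exceeds the 921-day cap, so +921 days → 29 September 2034.
Administrative Delay Adjustment: +509 days → 20 February 2036.
Response Delay Deduction: −165 days → 8 September 2035.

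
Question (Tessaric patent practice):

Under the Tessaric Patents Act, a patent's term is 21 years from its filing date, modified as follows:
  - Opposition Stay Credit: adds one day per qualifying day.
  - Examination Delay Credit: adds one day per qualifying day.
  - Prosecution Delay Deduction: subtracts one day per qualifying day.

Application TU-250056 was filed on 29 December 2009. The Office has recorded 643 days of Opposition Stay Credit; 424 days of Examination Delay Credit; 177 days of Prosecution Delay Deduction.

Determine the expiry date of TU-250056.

Base term: filing date + 21 years → 29 December 2030.
Opposition Stay Credit: +643 days → 2 October 2032.
Examination Delay Credit: +424 days → 30 November 2033.
Prosecution Delay Deduction: −177 days → 6 June 2033.

June 6, 2033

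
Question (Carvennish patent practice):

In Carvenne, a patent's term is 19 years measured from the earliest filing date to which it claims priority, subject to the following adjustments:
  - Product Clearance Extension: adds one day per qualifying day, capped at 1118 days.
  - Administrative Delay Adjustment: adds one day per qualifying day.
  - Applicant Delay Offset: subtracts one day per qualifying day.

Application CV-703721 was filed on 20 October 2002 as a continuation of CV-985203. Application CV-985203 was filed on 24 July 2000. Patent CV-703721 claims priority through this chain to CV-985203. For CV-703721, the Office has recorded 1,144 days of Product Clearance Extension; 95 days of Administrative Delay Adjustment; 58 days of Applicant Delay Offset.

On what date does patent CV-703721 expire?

2022-09-21

Earliest priority filing: 24 July 2000.
Base term: 24 July 2000 + 19 years → 24 July 2019.
Product Clearance Extension: 1144 days claimed exceeds the 1118-day cap, so +1118 days → 15 August 2022.
Administrative Delay Adjustment: +95 days → 18 November 2022.
Applicant Delay Offset: −58 days → 21 September 2022.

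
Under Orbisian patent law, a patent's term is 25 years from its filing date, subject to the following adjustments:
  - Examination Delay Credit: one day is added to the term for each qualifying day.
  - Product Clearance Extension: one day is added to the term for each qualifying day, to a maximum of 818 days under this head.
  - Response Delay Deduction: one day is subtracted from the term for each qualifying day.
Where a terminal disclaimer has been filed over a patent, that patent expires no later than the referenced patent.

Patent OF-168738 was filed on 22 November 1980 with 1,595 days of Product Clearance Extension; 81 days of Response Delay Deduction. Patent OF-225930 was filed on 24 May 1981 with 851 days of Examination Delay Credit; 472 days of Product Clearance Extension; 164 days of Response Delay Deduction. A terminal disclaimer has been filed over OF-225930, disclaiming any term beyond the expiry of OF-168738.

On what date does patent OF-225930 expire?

November 29, 2007

Natural term of OF-225930:
  Base: filing + 25 years → 24 May 2006.
  Examination Delay Credit: +851 days → 21 September 2008.
  Product Clearance Extension: 472 days (within the 818-day cap) → +472 days → 6 January 2010.
  Response Delay Deduction: −164 days → 26 July 2009.
Expiry of referenced patent OF-168738:
  Base: filing + 25 years → 22 November 2005.
  Product Clearance Extension: 1595 days claimed exceeds the 818-day cap, so +818 days → 18 February 2008.
  Response Delay Deduction: −81 days → 29 November 2007.
Terminal disclaimer: OF-225930 expires on the earlier of 26 July 2009 and 29 November 2007.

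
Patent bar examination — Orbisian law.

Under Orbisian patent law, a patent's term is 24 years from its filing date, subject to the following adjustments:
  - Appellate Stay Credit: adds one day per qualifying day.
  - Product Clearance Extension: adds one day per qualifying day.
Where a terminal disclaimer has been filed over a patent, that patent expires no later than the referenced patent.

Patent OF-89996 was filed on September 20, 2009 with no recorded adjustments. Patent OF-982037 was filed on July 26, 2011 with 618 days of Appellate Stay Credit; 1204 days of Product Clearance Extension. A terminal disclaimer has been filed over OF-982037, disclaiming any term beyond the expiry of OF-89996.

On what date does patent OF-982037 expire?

Natural term of OF-982037:
  Base: filing + 24 years → 26 July 2035.
  Appellate Stay Credit: +618 days → 4 April 2037.
  Product Clearance Extension: +1204 days → 21 July 2040.
Expiry of referenced patent OF-89996:
  Base: filing + 24 years → 20 September 2033.
Terminal disclaimer: OF-982037 expires on the earlier of 21 July 2040 and 20 September 2033.

2033-09-20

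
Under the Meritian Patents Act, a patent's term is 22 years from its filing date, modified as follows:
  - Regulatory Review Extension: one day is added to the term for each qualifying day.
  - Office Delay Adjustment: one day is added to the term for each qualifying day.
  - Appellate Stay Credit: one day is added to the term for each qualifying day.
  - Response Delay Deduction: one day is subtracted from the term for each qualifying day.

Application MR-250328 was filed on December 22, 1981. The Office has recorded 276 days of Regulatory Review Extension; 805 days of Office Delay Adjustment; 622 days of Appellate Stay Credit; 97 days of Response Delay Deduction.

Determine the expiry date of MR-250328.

May 15, 2008

Base term: filing date + 22 years → 22 December 2003.
Regulatory Review Extension: +276 days → 23 September 2004.
Office Delay Adjustment: +805 days → 7 December 2006.
Appellate Stay Credit: +622 days → 20 August 2008.
Response Delay Deduction: −97 days → 15 May 2008.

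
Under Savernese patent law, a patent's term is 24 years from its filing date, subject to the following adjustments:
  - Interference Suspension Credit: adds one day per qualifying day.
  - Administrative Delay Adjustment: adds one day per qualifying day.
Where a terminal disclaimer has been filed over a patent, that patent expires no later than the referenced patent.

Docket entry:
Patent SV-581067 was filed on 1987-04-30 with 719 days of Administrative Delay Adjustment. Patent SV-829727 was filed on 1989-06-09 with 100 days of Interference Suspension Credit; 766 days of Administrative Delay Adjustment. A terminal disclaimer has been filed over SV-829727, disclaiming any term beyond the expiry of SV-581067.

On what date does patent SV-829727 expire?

Natural term of SV-829727:
  Base: filing + 24 years → 9 June 2013.
  Interference Suspension Credit: +100 days → 17 September 2013.
  Administrative Delay Adjustment: +766 days → 23 October 2015.
Expiry of referenced patent SV-581067:
  Base: filing + 24 years → 30 April 2011.
  Administrative Delay Adjustment: +719 days → 18 April 2013.
Terminal disclaimer: SV-829727 expires on the earlier of 23 October 2015 and 18 April 2013.

2013-04-18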